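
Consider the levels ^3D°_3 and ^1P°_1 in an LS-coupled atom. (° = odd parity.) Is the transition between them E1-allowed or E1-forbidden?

Parity must change: odd → odd — fails.
ΔS = 0: S: 1 → 0 — fails.
ΔL = 0, ±1 (not L=0↔0): L: 2 → 1, ΔL = -1 — passes.
ΔJ = 0, ±1 (not J=0↔0): J: 3 → 1, ΔJ = -2 — fails.
Rule(s) violated: parity, ΔS, ΔJ.

forbidden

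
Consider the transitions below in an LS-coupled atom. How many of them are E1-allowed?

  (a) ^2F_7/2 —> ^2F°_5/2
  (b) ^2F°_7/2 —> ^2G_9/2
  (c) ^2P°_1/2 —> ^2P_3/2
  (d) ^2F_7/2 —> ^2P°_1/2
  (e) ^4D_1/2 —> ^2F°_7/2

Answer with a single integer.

(a) allowed
(b) allowed
(c) allowed
(d) forbidden (ΔL, ΔJ fail)
(e) forbidden (ΔS, ΔJ fail)
Total allowed: 3 of 5.

3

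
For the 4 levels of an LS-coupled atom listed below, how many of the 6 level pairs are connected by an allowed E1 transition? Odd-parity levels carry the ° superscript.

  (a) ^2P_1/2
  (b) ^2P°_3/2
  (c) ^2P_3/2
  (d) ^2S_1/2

3

(a)–(b): allowed.
(a)–(c): forbidden (parity).
(a)–(d): forbidden (parity).
(b)–(c): allowed.
(b)–(d): allowed.
(c)–(d): forbidden (parity).
Allowed pairs: 3 of 6.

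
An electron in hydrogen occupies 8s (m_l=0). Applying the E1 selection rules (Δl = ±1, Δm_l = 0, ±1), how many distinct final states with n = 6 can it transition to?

E1 requires Δl = ±1, so l_f ∈ {-1, 1}; with 0 ≤ l_f ≤ n_f−1 = 5, the allowed l_f values are {1}.
For l_f = 1: m_f ∈ {m_i−1, m_i, m_i+1} ∩ [−1, 1] = {-1, 0, 1} → 3 states.
Total: 3.

3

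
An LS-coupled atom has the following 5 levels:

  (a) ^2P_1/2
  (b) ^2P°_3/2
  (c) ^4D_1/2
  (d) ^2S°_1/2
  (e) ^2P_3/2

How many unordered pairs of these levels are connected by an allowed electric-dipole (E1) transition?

4

(a)–(b): allowed.
(a)–(c): forbidden (parity, ΔS).
(a)–(d): allowed.
(a)–(e): forbidden (parity).
(b)–(c): forbidden (ΔS).
(b)–(d): forbidden (parity).
(b)–(e): allowed.
(c)–(d): forbidden (ΔS, ΔL).
(c)–(e): forbidden (parity, ΔS).
(d)–(e): allowed.
Allowed pairs: 4 of 10.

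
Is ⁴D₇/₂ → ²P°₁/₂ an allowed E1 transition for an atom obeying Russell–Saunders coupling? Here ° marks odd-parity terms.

forbidden

Reading off the term symbols: S 3/2→1/2, L 2→1, J 7/2→1/2, parity even→odd.
Parity must change: even → odd — ok.
ΔS = 0: S: 3/2 → 1/2 — fails.
ΔL = 0, ±1 (not L=0↔0): L: 2 → 1, ΔL = -1 — ok.
ΔJ = 0, ±1 (not J=0↔0): J: 7/2 → 1/2, ΔJ = -3 — fails.
Rule(s) violated: ΔS, ΔJ.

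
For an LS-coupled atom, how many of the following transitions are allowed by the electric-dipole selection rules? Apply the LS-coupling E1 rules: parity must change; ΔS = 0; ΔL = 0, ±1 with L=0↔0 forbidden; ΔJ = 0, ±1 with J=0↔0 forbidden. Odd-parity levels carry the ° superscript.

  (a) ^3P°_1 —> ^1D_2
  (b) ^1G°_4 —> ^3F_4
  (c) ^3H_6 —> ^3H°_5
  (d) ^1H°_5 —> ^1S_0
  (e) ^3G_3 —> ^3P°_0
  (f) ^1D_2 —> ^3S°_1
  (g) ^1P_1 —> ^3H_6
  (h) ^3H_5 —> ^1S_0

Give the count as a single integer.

(a) forbidden (ΔS fails)
(b) forbidden (ΔS fails)
(c) allowed
(d) forbidden (ΔL, ΔJ fail)
(e) forbidden (ΔL, ΔJ fail)
(f) forbidden (ΔS, ΔL fail)
(g) forbidden (parity, ΔS, ΔL, ΔJ fail)
(h) forbidden (parity, ΔS, ΔL, ΔJ fail)
Total allowed: 1 of 8.

1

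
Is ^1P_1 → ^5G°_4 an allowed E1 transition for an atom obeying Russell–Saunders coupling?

forbidden

Initial level: S=0, L=1, J=1, parity even. Final level: S=2, L=4, J=4, parity odd.
ΔL = 0, ±1 (not L=0↔0): L: 1 → 4, ΔL = +3 — fails.
ΔS = 0: S: 0 → 2 — fails.
ΔJ = 0, ±1 (not J=0↔0): J: 1 → 4, ΔJ = +3 — fails.
Parity must change: even → odd — passes.
Rule(s) violated: ΔS, ΔL, ΔJ.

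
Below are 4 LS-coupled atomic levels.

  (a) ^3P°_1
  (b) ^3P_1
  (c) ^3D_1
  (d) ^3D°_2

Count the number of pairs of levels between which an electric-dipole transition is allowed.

4

(a)–(b): allowed.
(a)–(c): allowed.
(a)–(d): forbidden (parity).
(b)–(c): forbidden (parity).
(b)–(d): allowed.
(c)–(d): allowed.
Allowed pairs: 4 of 6.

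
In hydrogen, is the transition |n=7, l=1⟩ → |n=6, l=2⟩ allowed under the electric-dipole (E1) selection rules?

l: 1 → 2 (Δl = +1). Δl = ±1 ok.
All E1 selection rules are satisfied.

allowed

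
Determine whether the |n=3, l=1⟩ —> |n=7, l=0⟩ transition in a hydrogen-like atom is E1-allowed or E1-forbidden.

l: 1 → 0 (Δl = -1). Δl = ±1 ✓.
All E1 selection rules are satisfied.

allowed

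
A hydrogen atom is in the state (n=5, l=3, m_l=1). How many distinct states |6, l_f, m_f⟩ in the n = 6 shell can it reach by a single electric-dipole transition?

6

E1 requires Δl = ±1, so l_f ∈ {2, 4}; with 0 ≤ l_f ≤ n_f−1 = 5, the allowed l_f values are {2, 4}.
For l_f = 2: m_f ∈ {m_i−1, m_i, m_i+1} ∩ [−2, 2] = {0, 1, 2} → 3 states.
For l_f = 4: m_f ∈ {m_i−1, m_i, m_i+1} ∩ [−4, 4] = {0, 1, 2} → 3 states.
Total: 6.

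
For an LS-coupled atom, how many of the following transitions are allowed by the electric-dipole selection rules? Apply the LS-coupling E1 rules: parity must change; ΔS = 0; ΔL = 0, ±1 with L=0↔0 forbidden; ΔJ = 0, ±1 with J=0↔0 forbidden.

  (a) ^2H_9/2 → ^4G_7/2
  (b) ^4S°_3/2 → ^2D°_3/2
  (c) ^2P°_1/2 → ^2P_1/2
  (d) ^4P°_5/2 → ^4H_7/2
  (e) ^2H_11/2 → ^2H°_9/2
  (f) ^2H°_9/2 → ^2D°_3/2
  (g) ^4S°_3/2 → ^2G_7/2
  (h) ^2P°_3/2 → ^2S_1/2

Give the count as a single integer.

3

(a) forbidden (parity, ΔS fail)
(b) forbidden (parity, ΔS, ΔL fail)
(c) allowed
(d) forbidden (ΔL fails)
(e) allowed
(f) forbidden (parity, ΔL, ΔJ fail)
(g) forbidden (ΔS, ΔL, ΔJ fail)
(h) allowed
Total allowed: 3 of 8.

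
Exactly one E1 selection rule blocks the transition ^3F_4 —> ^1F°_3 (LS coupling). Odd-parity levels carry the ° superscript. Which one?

Reading off the term symbols: S 1→0, L 3→3, J 4→3, parity even→odd.
ΔL = 0, ±1 (not L=0↔0): L: 3 → 3, ΔL = +0 — ok.
ΔS = 0: S: 1 → 0 — fails.
Parity must change: even → odd — ok.
ΔJ = 0, ±1 (not J=0↔0): J: 4 → 3, ΔJ = -1 — ok.

the ΔS = 0 rule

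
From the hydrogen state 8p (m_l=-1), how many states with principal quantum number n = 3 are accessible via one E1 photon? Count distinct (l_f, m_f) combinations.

4

E1 requires Δl = ±1, so l_f ∈ {0, 2}; with 0 ≤ l_f ≤ n_f−1 = 2, the allowed l_f values are {0, 2}.
For l_f = 0: m_f ∈ {m_i−1, m_i, m_i+1} ∩ [−0, 0] = {0} → 1 state.
For l_f = 2: m_f ∈ {m_i−1, m_i, m_i+1} ∩ [−2, 2] = {-2, -1, 0} → 3 states.
Total: 4.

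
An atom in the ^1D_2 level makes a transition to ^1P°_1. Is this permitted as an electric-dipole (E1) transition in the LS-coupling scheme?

allowed

ΔL = 0, ±1 (not L=0↔0): L: 2 → 1, ΔL = -1 — ok.
ΔS = 0: S: 0 → 0 — ok.
Parity must change: even → odd — ok.
ΔJ = 0, ±1 (not J=0↔0): J: 2 → 1, ΔJ = -1 — ok.
All four E1 rules are satisfied.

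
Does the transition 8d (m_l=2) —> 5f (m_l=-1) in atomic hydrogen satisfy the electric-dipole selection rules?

forbidden

Δl = 3 − 2 = +1; the E1 rule Δl = ±1 is satisfied.
Δm_l = -1 − (2) = -3. E1 requires Δm_l = 0, ±1: violated.
The transition is electric-dipole forbidden.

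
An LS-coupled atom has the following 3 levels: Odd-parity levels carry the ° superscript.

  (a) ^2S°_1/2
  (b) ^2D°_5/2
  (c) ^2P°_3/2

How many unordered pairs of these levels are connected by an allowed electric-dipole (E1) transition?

(a)–(b): forbidden (parity, ΔL, ΔJ).
(a)–(c): forbidden (parity).
(b)–(c): forbidden (parity).
Allowed pairs: 0 of 3.

0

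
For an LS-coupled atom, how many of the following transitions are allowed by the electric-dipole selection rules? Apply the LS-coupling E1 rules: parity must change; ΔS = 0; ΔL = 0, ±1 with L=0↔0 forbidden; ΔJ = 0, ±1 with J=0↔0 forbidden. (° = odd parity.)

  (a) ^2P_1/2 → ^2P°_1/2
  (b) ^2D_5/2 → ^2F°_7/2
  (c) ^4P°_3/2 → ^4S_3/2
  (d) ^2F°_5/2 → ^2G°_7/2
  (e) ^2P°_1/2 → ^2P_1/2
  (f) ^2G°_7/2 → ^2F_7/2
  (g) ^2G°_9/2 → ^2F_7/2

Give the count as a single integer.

(a) allowed
(b) allowed
(c) allowed
(d) forbidden (parity fails)
(e) allowed
(f) allowed
(g) allowed
Total allowed: 6 of 7.

6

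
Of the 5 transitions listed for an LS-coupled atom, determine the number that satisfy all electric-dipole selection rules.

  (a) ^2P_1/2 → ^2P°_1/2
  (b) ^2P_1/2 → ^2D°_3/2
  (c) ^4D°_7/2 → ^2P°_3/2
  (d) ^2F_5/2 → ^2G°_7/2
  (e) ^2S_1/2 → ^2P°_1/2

(a) allowed
(b) allowed
(c) forbidden (parity, ΔS, ΔJ fail)
(d) allowed
(e) allowed
Total allowed: 4 of 5.

4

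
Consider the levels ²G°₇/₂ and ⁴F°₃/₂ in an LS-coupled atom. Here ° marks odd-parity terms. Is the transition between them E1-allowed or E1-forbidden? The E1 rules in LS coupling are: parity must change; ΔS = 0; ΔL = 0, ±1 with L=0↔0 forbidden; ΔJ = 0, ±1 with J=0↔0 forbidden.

forbidden

ΔS = 0: S: 1/2 → 3/2 — ✗.
Parity must change: odd → odd — ✗.
ΔJ = 0, ±1 (not J=0↔0): J: 7/2 → 3/2, ΔJ = -2 — ✗.
ΔL = 0, ±1 (not L=0↔0): L: 4 → 3, ΔL = -1 — ✓.
Rule(s) violated: parity, ΔS, ΔJ.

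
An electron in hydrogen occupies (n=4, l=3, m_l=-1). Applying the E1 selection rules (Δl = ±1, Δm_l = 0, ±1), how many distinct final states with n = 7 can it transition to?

E1 requires Δl = ±1, so l_f ∈ {2, 4}; with 0 ≤ l_f ≤ n_f−1 = 6, the allowed l_f values are {2, 4}.
For l_f = 2: m_f ∈ {m_i−1, m_i, m_i+1} ∩ [−2, 2] = {-2, -1, 0} → 3 states.
For l_f = 4: m_f ∈ {m_i−1, m_i, m_i+1} ∩ [−4, 4] = {-2, -1, 0} → 3 states.
Total: 6.

6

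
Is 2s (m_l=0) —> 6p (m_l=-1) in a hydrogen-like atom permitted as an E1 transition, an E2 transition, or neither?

E1

Δl = 1 − 0 = +1; l_i + l_f = 1.
Δm_l = -1.
E1 (Δl = ±1, |Δm_l| ≤ 1): satisfied.
E2 (Δl = 0,±2, l_i+l_f ≥ 2, |Δm_l| ≤ 2): not satisfied.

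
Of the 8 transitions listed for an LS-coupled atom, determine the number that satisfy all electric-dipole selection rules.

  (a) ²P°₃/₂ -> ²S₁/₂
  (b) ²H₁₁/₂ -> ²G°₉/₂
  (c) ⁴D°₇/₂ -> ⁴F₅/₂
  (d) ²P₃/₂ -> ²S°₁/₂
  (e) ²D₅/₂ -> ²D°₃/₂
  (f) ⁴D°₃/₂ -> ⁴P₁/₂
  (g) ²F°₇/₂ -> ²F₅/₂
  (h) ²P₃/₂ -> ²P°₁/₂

8

(a) allowed
(b) allowed
(c) allowed
(d) allowed
(e) allowed
(f) allowed
(g) allowed
(h) allowed
Total allowed: 8 of 8.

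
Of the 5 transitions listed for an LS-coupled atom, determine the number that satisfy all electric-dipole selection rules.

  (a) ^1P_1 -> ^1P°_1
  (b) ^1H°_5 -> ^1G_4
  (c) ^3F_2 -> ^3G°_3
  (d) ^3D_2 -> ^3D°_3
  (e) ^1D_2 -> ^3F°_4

4

(a) allowed
(b) allowed
(c) allowed
(d) allowed
(e) forbidden (ΔS, ΔJ fail)
Total allowed: 4 of 5.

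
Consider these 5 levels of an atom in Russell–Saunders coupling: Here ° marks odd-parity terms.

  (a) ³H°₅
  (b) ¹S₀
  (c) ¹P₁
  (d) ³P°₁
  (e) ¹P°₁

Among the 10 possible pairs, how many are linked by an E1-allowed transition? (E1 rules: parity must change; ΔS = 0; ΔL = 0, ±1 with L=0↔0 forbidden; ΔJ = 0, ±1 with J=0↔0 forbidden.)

2

(a)–(b): forbidden (ΔS, ΔL, ΔJ).
(a)–(c): forbidden (ΔS, ΔL, ΔJ).
(a)–(d): forbidden (parity, ΔL, ΔJ).
(a)–(e): forbidden (parity, ΔS, ΔL, ΔJ).
(b)–(c): forbidden (parity).
(b)–(d): forbidden (ΔS).
(b)–(e): allowed.
(c)–(d): forbidden (ΔS).
(c)–(e): allowed.
(d)–(e): forbidden (parity, ΔS).
Allowed pairs: 2 of 10.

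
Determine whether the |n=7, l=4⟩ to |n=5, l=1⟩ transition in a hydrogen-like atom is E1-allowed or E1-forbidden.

forbidden

l: 4 → 1 (Δl = -3). Δl = ±1 ✗.
The transition is electric-dipole forbidden.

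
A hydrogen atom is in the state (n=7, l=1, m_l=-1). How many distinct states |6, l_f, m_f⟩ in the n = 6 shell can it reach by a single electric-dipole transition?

E1 requires Δl = ±1, so l_f ∈ {0, 2}; with 0 ≤ l_f ≤ n_f−1 = 5, the allowed l_f values are {0, 2}.
For l_f = 0: m_f ∈ {m_i−1, m_i, m_i+1} ∩ [−0, 0] = {0} → 1 state.
For l_f = 2: m_f ∈ {m_i−1, m_i, m_i+1} ∩ [−2, 2] = {-2, -1, 0} → 3 states.
Total: 4.

4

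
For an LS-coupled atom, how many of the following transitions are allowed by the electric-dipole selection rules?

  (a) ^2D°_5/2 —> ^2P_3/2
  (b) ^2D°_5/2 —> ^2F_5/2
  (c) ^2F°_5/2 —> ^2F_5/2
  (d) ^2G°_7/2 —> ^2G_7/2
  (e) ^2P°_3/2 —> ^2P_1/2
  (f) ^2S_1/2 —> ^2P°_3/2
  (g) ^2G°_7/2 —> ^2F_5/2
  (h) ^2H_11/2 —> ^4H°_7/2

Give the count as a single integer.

7

(a) allowed
(b) allowed
(c) allowed
(d) allowed
(e) allowed
(f) allowed
(g) allowed
(h) forbidden (ΔS, ΔJ fail)
Total allowed: 7 of 8.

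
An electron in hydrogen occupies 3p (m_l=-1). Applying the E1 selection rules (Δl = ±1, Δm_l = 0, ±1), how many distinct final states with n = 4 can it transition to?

4

E1 requires Δl = ±1, so l_f ∈ {0, 2}; with 0 ≤ l_f ≤ n_f−1 = 3, the allowed l_f values are {0, 2}.
For l_f = 0: m_f ∈ {m_i−1, m_i, m_i+1} ∩ [−0, 0] = {0} → 1 state.
For l_f = 2: m_f ∈ {m_i−1, m_i, m_i+1} ∩ [−2, 2] = {-2, -1, 0} → 3 states.
Total: 4.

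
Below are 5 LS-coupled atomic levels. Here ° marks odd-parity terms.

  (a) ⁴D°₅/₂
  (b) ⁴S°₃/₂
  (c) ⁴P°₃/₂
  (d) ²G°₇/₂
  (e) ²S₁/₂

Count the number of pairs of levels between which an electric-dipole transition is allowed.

0

(a)–(b): forbidden (parity, ΔL).
(a)–(c): forbidden (parity).
(a)–(d): forbidden (parity, ΔS, ΔL).
(a)–(e): forbidden (ΔS, ΔL, ΔJ).
(b)–(c): forbidden (parity).
(b)–(d): forbidden (parity, ΔS, ΔL, ΔJ).
(b)–(e): forbidden (ΔS, ΔL).
(c)–(d): forbidden (parity, ΔS, ΔL, ΔJ).
(c)–(e): forbidden (ΔS).
(d)–(e): forbidden (ΔL, ΔJ).
Allowed pairs: 0 of 10.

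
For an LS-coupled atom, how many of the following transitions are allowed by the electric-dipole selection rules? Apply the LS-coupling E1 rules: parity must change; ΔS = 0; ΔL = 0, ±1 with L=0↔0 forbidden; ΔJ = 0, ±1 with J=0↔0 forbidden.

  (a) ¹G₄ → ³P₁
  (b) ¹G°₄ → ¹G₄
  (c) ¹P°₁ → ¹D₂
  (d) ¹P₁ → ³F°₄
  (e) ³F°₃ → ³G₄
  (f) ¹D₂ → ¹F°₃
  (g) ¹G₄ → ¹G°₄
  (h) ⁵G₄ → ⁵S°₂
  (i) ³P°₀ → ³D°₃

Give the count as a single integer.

(a) forbidden (parity, ΔS, ΔL, ΔJ fail)
(b) allowed
(c) allowed
(d) forbidden (ΔS, ΔL, ΔJ fail)
(e) allowed
(f) allowed
(g) allowed
(h) forbidden (ΔL, ΔJ fail)
(i) forbidden (parity, ΔJ fail)
Total allowed: 5 of 9.

5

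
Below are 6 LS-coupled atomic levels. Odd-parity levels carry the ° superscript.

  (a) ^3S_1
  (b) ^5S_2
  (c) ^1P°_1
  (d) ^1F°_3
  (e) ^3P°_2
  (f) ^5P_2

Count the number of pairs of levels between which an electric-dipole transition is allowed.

(a)–(b): forbidden (parity, ΔS, ΔL).
(a)–(c): forbidden (ΔS).
(a)–(d): forbidden (ΔS, ΔL, ΔJ).
(a)–(e): allowed.
(a)–(f): forbidden (parity, ΔS).
(b)–(c): forbidden (ΔS).
(b)–(d): forbidden (ΔS, ΔL).
(b)–(e): forbidden (ΔS).
(b)–(f): forbidden (parity).
(c)–(d): forbidden (parity, ΔL, ΔJ).
(c)–(e): forbidden (parity, ΔS).
(c)–(f): forbidden (ΔS).
(d)–(e): forbidden (parity, ΔS, ΔL).
(d)–(f): forbidden (ΔS, ΔL).
(e)–(f): forbidden (ΔS).
Allowed pairs: 1 of 15.

1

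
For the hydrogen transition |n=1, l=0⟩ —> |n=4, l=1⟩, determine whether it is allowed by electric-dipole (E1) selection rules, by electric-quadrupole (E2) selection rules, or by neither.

Δl = 1 − 0 = +1; l_i + l_f = 1.
E1 (Δl = ±1): satisfied.
E2 (Δl = 0,±2, l_i+l_f ≥ 2): not satisfied.

E1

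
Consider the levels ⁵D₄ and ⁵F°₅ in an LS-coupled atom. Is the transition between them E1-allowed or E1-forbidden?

allowed

Initial level: S=2, L=2, J=4, parity even. Final level: S=2, L=3, J=5, parity odd.
ΔL = 0, ±1 (not L=0↔0): L: 2 → 3, ΔL = +1 — ✓.
Parity must change: even → odd — ✓.
ΔS = 0: S: 2 → 2 — ✓.
ΔJ = 0, ±1 (not J=0↔0): J: 4 → 5, ΔJ = +1 — ✓.
All four E1 rules are satisfied.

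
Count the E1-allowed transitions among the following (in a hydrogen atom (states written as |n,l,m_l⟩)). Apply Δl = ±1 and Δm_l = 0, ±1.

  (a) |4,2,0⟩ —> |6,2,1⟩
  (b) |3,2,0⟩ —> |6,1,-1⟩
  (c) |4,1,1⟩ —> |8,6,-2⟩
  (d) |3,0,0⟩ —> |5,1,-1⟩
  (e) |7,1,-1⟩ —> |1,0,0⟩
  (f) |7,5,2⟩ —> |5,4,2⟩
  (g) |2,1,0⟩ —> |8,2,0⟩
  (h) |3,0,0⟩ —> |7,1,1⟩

6

(a) forbidden — Δl = +0 (E1 requires Δl = ±1)
(b) allowed
(c) forbidden — Δl = +5 (E1 requires Δl = ±1); Δm_l = -3 (E1 requires Δm_l = 0, ±1)
(d) allowed
(e) allowed
(f) allowed
(g) allowed
(h) allowed
Total allowed: 6 of 8.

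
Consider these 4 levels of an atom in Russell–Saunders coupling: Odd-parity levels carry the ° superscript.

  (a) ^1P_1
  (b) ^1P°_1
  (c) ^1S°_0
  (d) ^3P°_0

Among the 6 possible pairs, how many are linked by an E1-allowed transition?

2

(a)–(b): allowed.
(a)–(c): allowed.
(a)–(d): forbidden (ΔS).
(b)–(c): forbidden (parity).
(b)–(d): forbidden (parity, ΔS).
(c)–(d): forbidden (parity, ΔS, ΔJ).
Allowed pairs: 2 of 6.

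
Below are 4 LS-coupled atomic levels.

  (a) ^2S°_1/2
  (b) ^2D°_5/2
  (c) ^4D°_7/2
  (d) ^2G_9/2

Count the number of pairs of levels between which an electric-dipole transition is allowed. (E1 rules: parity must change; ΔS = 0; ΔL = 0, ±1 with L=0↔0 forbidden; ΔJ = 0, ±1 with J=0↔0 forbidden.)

0

(a)–(b): forbidden (parity, ΔL, ΔJ).
(a)–(c): forbidden (parity, ΔS, ΔL, ΔJ).
(a)–(d): forbidden (ΔL, ΔJ).
(b)–(c): forbidden (parity, ΔS).
(b)–(d): forbidden (ΔL, ΔJ).
(c)–(d): forbidden (ΔS, ΔL).
Allowed pairs: 0 of 6.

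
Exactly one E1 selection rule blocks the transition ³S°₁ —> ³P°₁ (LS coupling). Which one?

parity

Initial level: S=1, L=0, J=1, parity odd. Final level: S=1, L=1, J=1, parity odd.
Parity must change: odd → odd — fails.
ΔS = 0: S: 1 → 1 — ok.
ΔL = 0, ±1 (not L=0↔0): L: 0 → 1, ΔL = +1 — ok.
ΔJ = 0, ±1 (not J=0↔0): J: 1 → 1, ΔJ = +0 — ok.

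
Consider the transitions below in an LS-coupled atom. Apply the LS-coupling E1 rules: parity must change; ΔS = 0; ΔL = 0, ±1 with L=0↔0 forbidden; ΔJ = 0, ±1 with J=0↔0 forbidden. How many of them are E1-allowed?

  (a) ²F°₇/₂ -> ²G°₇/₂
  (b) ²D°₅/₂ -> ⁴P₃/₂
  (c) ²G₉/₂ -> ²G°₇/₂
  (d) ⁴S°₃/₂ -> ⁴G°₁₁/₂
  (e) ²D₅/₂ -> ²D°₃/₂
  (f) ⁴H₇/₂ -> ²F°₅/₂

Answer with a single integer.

2

(a) forbidden (parity fails)
(b) forbidden (ΔS fails)
(c) allowed
(d) forbidden (parity, ΔL, ΔJ fail)
(e) allowed
(f) forbidden (ΔS, ΔL fail)
Total allowed: 2 of 6.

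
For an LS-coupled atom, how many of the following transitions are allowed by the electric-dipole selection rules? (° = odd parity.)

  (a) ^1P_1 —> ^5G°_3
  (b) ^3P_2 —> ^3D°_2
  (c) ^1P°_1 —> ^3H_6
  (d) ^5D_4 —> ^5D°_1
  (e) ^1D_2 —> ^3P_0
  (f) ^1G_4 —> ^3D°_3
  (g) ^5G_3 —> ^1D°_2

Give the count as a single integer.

1

(a) forbidden (ΔS, ΔL, ΔJ fail)
(b) allowed
(c) forbidden (ΔS, ΔL, ΔJ fail)
(d) forbidden (ΔJ fails)
(e) forbidden (parity, ΔS, ΔJ fail)
(f) forbidden (ΔS, ΔL fail)
(g) forbidden (ΔS, ΔL fail)
Total allowed: 1 of 7.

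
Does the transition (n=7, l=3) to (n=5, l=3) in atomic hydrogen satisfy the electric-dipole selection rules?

forbidden

Initial l = 3, final l = 3, so Δl = +0. E1 requires Δl = ±1: ✗.
The transition is electric-dipole forbidden.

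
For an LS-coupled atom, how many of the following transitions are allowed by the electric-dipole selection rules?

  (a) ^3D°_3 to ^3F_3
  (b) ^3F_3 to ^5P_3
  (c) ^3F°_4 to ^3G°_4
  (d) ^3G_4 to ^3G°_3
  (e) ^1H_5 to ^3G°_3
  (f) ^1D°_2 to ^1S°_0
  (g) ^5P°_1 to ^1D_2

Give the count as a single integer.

(a) allowed
(b) forbidden (parity, ΔS, ΔL fail)
(c) forbidden (parity fails)
(d) allowed
(e) forbidden (ΔS, ΔJ fail)
(f) forbidden (parity, ΔL, ΔJ fail)
(g) forbidden (ΔS fails)
Total allowed: 2 of 7.

2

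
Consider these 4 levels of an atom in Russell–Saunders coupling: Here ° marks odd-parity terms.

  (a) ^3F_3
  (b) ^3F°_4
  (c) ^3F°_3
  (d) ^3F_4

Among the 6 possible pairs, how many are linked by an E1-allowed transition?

4

(a)–(b): allowed.
(a)–(c): allowed.
(a)–(d): forbidden (parity).
(b)–(c): forbidden (parity).
(b)–(d): allowed.
(c)–(d): allowed.
Allowed pairs: 4 of 6.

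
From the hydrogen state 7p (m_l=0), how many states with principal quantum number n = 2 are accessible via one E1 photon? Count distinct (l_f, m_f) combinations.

E1 requires Δl = ±1, so l_f ∈ {0, 2}; with 0 ≤ l_f ≤ n_f−1 = 1, the allowed l_f values are {0}.
For l_f = 0: m_f ∈ {m_i−1, m_i, m_i+1} ∩ [−0, 0] = {0} → 1 state.
Total: 1.

1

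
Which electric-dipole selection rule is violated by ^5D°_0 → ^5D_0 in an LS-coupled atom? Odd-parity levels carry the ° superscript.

Initial level: S=2, L=2, J=0, parity odd. Final level: S=2, L=2, J=0, parity even.
ΔS = 0: S: 2 → 2 — ✓.
ΔJ = 0, ±1 (not J=0↔0): J: 0 → 0, ΔJ = +0 — ✗.
ΔL = 0, ±1 (not L=0↔0): L: 2 → 2, ΔL = +0 — ✓.
Parity must change: odd → even — ✓.

the J=0 ↔ J=0 exclusion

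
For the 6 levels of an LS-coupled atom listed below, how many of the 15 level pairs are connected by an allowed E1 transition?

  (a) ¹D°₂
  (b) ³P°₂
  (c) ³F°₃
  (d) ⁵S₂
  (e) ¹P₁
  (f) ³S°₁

(a)–(b): forbidden (parity, ΔS).
(a)–(c): forbidden (parity, ΔS).
(a)–(d): forbidden (ΔS, ΔL).
(a)–(e): allowed.
(a)–(f): forbidden (parity, ΔS, ΔL).
(b)–(c): forbidden (parity, ΔL).
(b)–(d): forbidden (ΔS).
(b)–(e): forbidden (ΔS).
(b)–(f): forbidden (parity).
(c)–(d): forbidden (ΔS, ΔL).
(c)–(e): forbidden (ΔS, ΔL, ΔJ).
(c)–(f): forbidden (parity, ΔL, ΔJ).
(d)–(e): forbidden (parity, ΔS).
(d)–(f): forbidden (ΔS, ΔL).
(e)–(f): forbidden (ΔS).
Allowed pairs: 1 of 15.

1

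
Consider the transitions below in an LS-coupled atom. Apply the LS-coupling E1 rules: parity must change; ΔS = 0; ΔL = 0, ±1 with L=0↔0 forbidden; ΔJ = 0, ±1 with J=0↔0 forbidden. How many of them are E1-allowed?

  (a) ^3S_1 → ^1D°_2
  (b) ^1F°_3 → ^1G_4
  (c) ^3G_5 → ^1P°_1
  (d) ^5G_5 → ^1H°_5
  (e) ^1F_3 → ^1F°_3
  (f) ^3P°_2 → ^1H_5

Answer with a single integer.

(a) forbidden (ΔS, ΔL fail)
(b) allowed
(c) forbidden (ΔS, ΔL, ΔJ fail)
(d) forbidden (ΔS fails)
(e) allowed
(f) forbidden (ΔS, ΔL, ΔJ fail)
Total allowed: 2 of 6.

2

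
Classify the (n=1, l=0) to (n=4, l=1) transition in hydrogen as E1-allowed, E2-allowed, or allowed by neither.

E1

Δl = 1 − 0 = +1; l_i + l_f = 1.
E1 (Δl = ±1): satisfied.
E2 (Δl = 0,±2, l_i+l_f ≥ 2): not satisfied.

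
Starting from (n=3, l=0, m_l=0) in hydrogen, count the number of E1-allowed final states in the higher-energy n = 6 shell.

3

E1 requires Δl = ±1, so l_f ∈ {-1, 1}; with 0 ≤ l_f ≤ n_f−1 = 5, the allowed l_f values are {1}.
For l_f = 1: m_f ∈ {m_i−1, m_i, m_i+1} ∩ [−1, 1] = {-1, 0, 1} → 3 states.
Total: 3.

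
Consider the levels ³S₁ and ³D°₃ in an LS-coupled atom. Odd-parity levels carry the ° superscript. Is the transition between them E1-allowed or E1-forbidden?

forbidden

Parity must change: even → odd — passes.
ΔS = 0: S: 1 → 1 — passes.
ΔL = 0, ±1 (not L=0↔0): L: 0 → 2, ΔL = +2 — fails.
ΔJ = 0, ±1 (not J=0↔0): J: 1 → 3, ΔJ = +2 — fails.
Rule(s) violated: ΔL, ΔJ.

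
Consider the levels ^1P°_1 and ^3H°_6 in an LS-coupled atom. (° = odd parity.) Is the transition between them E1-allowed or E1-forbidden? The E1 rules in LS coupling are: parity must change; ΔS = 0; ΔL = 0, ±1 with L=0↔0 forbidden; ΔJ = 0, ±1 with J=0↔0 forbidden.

forbidden

Reading off the term symbols: S 0→1, L 1→5, J 1→6, parity odd→odd.
ΔJ = 0, ±1 (not J=0↔0): J: 1 → 6, ΔJ = +5 — ✗.
ΔS = 0: S: 0 → 1 — ✗.
Parity must change: odd → odd — ✗.
ΔL = 0, ±1 (not L=0↔0): L: 1 → 5, ΔL = +4 — ✗.
Rule(s) violated: parity, ΔS, ΔL, ΔJ.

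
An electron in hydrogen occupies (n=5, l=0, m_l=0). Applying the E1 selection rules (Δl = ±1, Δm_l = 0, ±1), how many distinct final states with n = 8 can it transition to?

E1 requires Δl = ±1, so l_f ∈ {-1, 1}; with 0 ≤ l_f ≤ n_f−1 = 7, the allowed l_f values are {1}.
For l_f = 1: m_f ∈ {m_i−1, m_i, m_i+1} ∩ [−1, 1] = {-1, 0, 1} → 3 states.
Total: 3.

3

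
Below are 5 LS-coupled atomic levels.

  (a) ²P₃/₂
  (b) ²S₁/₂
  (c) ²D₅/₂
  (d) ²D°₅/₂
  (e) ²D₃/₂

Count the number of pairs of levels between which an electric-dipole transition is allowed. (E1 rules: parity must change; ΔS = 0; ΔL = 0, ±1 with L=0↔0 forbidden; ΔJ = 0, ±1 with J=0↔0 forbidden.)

(a)–(b): forbidden (parity).
(a)–(c): forbidden (parity).
(a)–(d): allowed.
(a)–(e): forbidden (parity).
(b)–(c): forbidden (parity, ΔL, ΔJ).
(b)–(d): forbidden (ΔL, ΔJ).
(b)–(e): forbidden (parity, ΔL).
(c)–(d): allowed.
(c)–(e): forbidden (parity).
(d)–(e): allowed.
Allowed pairs: 3 of 10.

3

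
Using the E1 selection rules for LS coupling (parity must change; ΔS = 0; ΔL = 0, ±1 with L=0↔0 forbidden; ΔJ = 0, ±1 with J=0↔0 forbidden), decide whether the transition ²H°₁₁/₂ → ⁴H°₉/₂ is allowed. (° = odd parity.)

Parity must change: odd → odd — ✗.
ΔS = 0: S: 1/2 → 3/2 — ✗.
ΔL = 0, ±1 (not L=0↔0): L: 5 → 5, ΔL = +0 — ✓.
ΔJ = 0, ±1 (not J=0↔0): J: 11/2 → 9/2, ΔJ = -1 — ✓.
Rule(s) violated: parity, ΔS.

forbidden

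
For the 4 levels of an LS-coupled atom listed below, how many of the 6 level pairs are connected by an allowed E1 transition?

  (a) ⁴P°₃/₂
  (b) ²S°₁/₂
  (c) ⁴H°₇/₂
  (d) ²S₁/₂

(a)–(b): forbidden (parity, ΔS).
(a)–(c): forbidden (parity, ΔL, ΔJ).
(a)–(d): forbidden (ΔS).
(b)–(c): forbidden (parity, ΔS, ΔL, ΔJ).
(b)–(d): forbidden (ΔL).
(c)–(d): forbidden (ΔS, ΔL, ΔJ).
Allowed pairs: 0 of 6.

0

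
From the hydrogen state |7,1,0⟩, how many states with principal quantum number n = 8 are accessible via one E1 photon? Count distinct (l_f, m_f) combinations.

E1 requires Δl = ±1, so l_f ∈ {0, 2}; with 0 ≤ l_f ≤ n_f−1 = 7, the allowed l_f values are {0, 2}.
For l_f = 0: m_f ∈ {m_i−1, m_i, m_i+1} ∩ [−0, 0] = {0} → 1 state.
For l_f = 2: m_f ∈ {m_i−1, m_i, m_i+1} ∩ [−2, 2] = {-1, 0, 1} → 3 states.
Total: 4.

4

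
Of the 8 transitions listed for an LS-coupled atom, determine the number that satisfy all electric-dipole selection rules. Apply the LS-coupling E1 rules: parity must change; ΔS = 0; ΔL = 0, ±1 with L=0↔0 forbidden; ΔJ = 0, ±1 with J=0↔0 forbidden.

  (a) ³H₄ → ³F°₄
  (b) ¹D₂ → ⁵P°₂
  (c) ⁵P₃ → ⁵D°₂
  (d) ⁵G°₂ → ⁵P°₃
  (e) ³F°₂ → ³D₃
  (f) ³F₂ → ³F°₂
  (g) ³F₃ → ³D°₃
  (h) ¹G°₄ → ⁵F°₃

4

(a) forbidden (ΔL fails)
(b) forbidden (ΔS fails)
(c) allowed
(d) forbidden (parity, ΔL fail)
(e) allowed
(f) allowed
(g) allowed
(h) forbidden (parity, ΔS fail)
Total allowed: 4 of 8.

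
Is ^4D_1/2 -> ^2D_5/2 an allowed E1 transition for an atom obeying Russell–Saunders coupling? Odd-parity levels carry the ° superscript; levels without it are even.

forbidden

Parity must change: even → even — fails.
ΔS = 0: S: 3/2 → 1/2 — fails.
ΔL = 0, ±1 (not L=0↔0): L: 2 → 2, ΔL = +0 — passes.
ΔJ = 0, ±1 (not J=0↔0): J: 1/2 → 5/2, ΔJ = +2 — fails.
Rule(s) violated: parity, ΔS, ΔJ.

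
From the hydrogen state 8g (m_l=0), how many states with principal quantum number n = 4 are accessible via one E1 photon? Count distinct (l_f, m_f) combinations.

E1 requires Δl = ±1, so l_f ∈ {3, 5}; with 0 ≤ l_f ≤ n_f−1 = 3, the allowed l_f values are {3}.
For l_f = 3: m_f ∈ {m_i−1, m_i, m_i+1} ∩ [−3, 3] = {-1, 0, 1} → 3 states.
Total: 3.

3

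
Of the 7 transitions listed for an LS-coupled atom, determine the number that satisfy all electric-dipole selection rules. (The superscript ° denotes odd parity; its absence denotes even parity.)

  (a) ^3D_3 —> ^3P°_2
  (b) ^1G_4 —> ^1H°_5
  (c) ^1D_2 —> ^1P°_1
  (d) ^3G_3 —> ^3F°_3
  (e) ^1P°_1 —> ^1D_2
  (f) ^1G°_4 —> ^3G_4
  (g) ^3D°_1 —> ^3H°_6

(a) allowed
(b) allowed
(c) allowed
(d) allowed
(e) allowed
(f) forbidden (ΔS fails)
(g) forbidden (parity, ΔL, ΔJ fail)
Total allowed: 5 of 7.

5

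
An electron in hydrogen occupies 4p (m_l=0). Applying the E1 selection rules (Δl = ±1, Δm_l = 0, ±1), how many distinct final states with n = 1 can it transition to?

E1 requires Δl = ±1, so l_f ∈ {0, 2}; with 0 ≤ l_f ≤ n_f−1 = 0, the allowed l_f values are {0}.
For l_f = 0: m_f ∈ {m_i−1, m_i, m_i+1} ∩ [−0, 0] = {0} → 1 state.
Total: 1.

1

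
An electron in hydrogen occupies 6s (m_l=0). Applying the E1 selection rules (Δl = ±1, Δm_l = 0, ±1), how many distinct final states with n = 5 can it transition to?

E1 requires Δl = ±1, so l_f ∈ {-1, 1}; with 0 ≤ l_f ≤ n_f−1 = 4, the allowed l_f values are {1}.
For l_f = 1: m_f ∈ {m_i−1, m_i, m_i+1} ∩ [−1, 1] = {-1, 0, 1} → 3 states.
Total: 3.

3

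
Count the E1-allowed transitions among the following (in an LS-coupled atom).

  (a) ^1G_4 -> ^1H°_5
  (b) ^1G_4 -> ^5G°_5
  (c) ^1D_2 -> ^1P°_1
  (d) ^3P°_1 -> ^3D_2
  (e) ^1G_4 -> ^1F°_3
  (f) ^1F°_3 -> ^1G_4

5

(a) allowed
(b) forbidden (ΔS fails)
(c) allowed
(d) allowed
(e) allowed
(f) allowed
Total allowed: 5 of 6.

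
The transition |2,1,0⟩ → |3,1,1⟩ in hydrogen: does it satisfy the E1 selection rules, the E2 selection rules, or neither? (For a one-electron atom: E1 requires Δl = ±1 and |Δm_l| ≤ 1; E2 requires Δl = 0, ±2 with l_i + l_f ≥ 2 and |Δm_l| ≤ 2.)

Δl = 1 − 1 = +0; l_i + l_f = 2.
Δm_l = +1.
E1 (Δl = ±1, |Δm_l| ≤ 1): not satisfied.
E2 (Δl = 0,±2, l_i+l_f ≥ 2, |Δm_l| ≤ 2): satisfied.

E2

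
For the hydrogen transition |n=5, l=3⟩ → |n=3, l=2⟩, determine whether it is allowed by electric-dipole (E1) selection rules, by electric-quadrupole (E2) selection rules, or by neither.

Δl = 2 − 3 = -1; l_i + l_f = 5.
E1 (Δl = ±1): satisfied.
E2 (Δl = 0,±2, l_i+l_f ≥ 2): not satisfied.

E1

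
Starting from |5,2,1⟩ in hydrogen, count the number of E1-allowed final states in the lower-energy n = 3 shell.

E1 requires Δl = ±1, so l_f ∈ {1, 3}; with 0 ≤ l_f ≤ n_f−1 = 2, the allowed l_f values are {1}.
For l_f = 1: m_f ∈ {m_i−1, m_i, m_i+1} ∩ [−1, 1] = {0, 1} → 2 states.
Total: 2.

2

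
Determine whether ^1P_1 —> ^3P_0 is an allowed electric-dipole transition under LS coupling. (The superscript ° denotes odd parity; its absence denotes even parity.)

forbidden

Initial level: S=0, L=1, J=1, parity even. Final level: S=1, L=1, J=0, parity even.
Parity must change: even → even — violated.
ΔS = 0: S: 0 → 1 — violated.
ΔL = 0, ±1 (not L=0↔0): L: 1 → 1, ΔL = +0 — satisfied.
ΔJ = 0, ±1 (not J=0↔0): J: 1 → 0, ΔJ = -1 — satisfied.
Rule(s) violated: parity, ΔS.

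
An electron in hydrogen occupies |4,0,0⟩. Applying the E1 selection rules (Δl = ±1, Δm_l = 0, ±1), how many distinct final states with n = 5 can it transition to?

3

E1 requires Δl = ±1, so l_f ∈ {-1, 1}; with 0 ≤ l_f ≤ n_f−1 = 4, the allowed l_f values are {1}.
For l_f = 1: m_f ∈ {m_i−1, m_i, m_i+1} ∩ [−1, 1] = {-1, 0, 1} → 3 states.
Total: 3.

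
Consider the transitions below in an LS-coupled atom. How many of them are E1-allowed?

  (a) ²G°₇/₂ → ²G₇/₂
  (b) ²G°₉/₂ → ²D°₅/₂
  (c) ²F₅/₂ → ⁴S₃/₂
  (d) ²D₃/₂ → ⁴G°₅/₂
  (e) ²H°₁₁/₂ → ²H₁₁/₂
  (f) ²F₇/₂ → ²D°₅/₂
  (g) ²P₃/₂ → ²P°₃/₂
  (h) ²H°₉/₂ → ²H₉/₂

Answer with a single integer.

5

(a) allowed
(b) forbidden (parity, ΔL, ΔJ fail)
(c) forbidden (parity, ΔS, ΔL fail)
(d) forbidden (ΔS, ΔL fail)
(e) allowed
(f) allowed
(g) allowed
(h) allowed
Total allowed: 5 of 8.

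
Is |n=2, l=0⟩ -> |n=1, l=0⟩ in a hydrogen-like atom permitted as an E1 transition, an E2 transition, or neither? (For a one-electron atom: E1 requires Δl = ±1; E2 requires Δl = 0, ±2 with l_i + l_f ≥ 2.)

Δl = 0 − 0 = +0; l_i + l_f = 0.
E1 (Δl = ±1): not satisfied.
E2 (Δl = 0,±2, l_i+l_f ≥ 2): not satisfied.

neither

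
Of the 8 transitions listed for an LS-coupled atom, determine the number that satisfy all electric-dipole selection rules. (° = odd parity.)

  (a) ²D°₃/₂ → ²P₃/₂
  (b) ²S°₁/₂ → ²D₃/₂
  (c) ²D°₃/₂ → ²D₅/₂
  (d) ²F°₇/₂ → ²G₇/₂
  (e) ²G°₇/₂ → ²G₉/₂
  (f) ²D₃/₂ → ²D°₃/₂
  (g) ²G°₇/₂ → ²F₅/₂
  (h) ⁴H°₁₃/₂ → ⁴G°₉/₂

(a) allowed
(b) forbidden (ΔL fails)
(c) allowed
(d) allowed
(e) allowed
(f) allowed
(g) allowed
(h) forbidden (parity, ΔJ fail)
Total allowed: 6 of 8.

6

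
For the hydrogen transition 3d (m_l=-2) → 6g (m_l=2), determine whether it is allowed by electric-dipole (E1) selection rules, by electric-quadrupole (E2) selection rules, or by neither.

neither

Δl = 4 − 2 = +2; l_i + l_f = 6.
Δm_l = +4.
E1 (Δl = ±1, |Δm_l| ≤ 1): not satisfied.
E2 (Δl = 0,±2, l_i+l_f ≥ 2, |Δm_l| ≤ 2): not satisfied.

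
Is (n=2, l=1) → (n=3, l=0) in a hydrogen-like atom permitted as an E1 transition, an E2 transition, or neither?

E1

Δl = 0 − 1 = -1; l_i + l_f = 1.
E1 (Δl = ±1): satisfied.
E2 (Δl = 0,±2, l_i+l_f ≥ 2): not satisfied.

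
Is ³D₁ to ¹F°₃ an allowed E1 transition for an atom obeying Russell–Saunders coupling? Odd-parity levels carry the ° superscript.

forbidden

Initial level: S=1, L=2, J=1, parity even. Final level: S=0, L=3, J=3, parity odd.
Parity must change: even → odd — satisfied.
ΔS = 0: S: 1 → 0 — violated.
ΔL = 0, ±1 (not L=0↔0): L: 2 → 3, ΔL = +1 — satisfied.
ΔJ = 0, ±1 (not J=0↔0): J: 1 → 3, ΔJ = +2 — violated.
Rule(s) violated: ΔS, ΔJ.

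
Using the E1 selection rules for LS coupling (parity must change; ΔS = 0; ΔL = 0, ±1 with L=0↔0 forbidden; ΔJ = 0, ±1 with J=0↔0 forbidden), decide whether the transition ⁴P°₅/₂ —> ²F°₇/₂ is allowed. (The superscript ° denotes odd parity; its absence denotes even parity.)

forbidden

Parity must change: odd → odd — violated.
ΔS = 0: S: 3/2 → 1/2 — violated.
ΔL = 0, ±1 (not L=0↔0): L: 1 → 3, ΔL = +2 — violated.
ΔJ = 0, ±1 (not J=0↔0): J: 5/2 → 7/2, ΔJ = +1 — satisfied.
Rule(s) violated: parity, ΔS, ΔL.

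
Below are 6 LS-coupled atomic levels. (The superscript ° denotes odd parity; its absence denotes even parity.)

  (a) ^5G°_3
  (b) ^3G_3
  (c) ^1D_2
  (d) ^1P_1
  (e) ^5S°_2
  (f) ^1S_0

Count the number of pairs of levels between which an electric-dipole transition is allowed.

0

(a)–(b): forbidden (ΔS).
(a)–(c): forbidden (ΔS, ΔL).
(a)–(d): forbidden (ΔS, ΔL, ΔJ).
(a)–(e): forbidden (parity, ΔL).
(a)–(f): forbidden (ΔS, ΔL, ΔJ).
(b)–(c): forbidden (parity, ΔS, ΔL).
(b)–(d): forbidden (parity, ΔS, ΔL, ΔJ).
(b)–(e): forbidden (ΔS, ΔL).
(b)–(f): forbidden (parity, ΔS, ΔL, ΔJ).
(c)–(d): forbidden (parity).
(c)–(e): forbidden (ΔS, ΔL).
(c)–(f): forbidden (parity, ΔL, ΔJ).
(d)–(e): forbidden (ΔS).
(d)–(f): forbidden (parity).
(e)–(f): forbidden (ΔS, ΔL, ΔJ).
Allowed pairs: 0 of 15.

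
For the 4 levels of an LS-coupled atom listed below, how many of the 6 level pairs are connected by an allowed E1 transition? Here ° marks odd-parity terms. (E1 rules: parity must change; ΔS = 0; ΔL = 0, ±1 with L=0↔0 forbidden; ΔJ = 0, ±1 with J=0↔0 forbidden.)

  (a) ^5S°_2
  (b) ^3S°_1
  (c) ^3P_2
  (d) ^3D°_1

2

(a)–(b): forbidden (parity, ΔS, ΔL).
(a)–(c): forbidden (ΔS).
(a)–(d): forbidden (parity, ΔS, ΔL).
(b)–(c): allowed.
(b)–(d): forbidden (parity, ΔL).
(c)–(d): allowed.
Allowed pairs: 2 of 6.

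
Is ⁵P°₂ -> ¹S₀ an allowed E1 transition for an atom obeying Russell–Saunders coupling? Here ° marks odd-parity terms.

forbidden

Reading off the term symbols: S 2→0, L 1→0, J 2→0, parity odd→even.
ΔJ = 0, ±1 (not J=0↔0): J: 2 → 0, ΔJ = -2 — violated.
ΔS = 0: S: 2 → 0 — violated.
ΔL = 0, ±1 (not L=0↔0): L: 1 → 0, ΔL = -1 — satisfied.
Parity must change: odd → even — satisfied.
Rule(s) violated: ΔS, ΔJ.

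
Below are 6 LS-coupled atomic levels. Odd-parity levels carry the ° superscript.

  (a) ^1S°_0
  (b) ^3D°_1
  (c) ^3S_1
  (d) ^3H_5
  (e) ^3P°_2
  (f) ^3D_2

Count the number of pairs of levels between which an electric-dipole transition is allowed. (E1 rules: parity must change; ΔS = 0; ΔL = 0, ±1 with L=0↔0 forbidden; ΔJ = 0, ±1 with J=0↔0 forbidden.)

(a)–(b): forbidden (parity, ΔS, ΔL).
(a)–(c): forbidden (ΔS, ΔL).
(a)–(d): forbidden (ΔS, ΔL, ΔJ).
(a)–(e): forbidden (parity, ΔS, ΔJ).
(a)–(f): forbidden (ΔS, ΔL, ΔJ).
(b)–(c): forbidden (ΔL).
(b)–(d): forbidden (ΔL, ΔJ).
(b)–(e): forbidden (parity).
(b)–(f): allowed.
(c)–(d): forbidden (parity, ΔL, ΔJ).
(c)–(e): allowed.
(c)–(f): forbidden (parity, ΔL).
(d)–(e): forbidden (ΔL, ΔJ).
(d)–(f): forbidden (parity, ΔL, ΔJ).
(e)–(f): allowed.
Allowed pairs: 3 of 15.

3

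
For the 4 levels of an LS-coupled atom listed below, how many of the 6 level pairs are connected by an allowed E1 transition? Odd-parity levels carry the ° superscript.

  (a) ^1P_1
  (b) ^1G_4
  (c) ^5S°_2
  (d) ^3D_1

(a)–(b): forbidden (parity, ΔL, ΔJ).
(a)–(c): forbidden (ΔS).
(a)–(d): forbidden (parity, ΔS).
(b)–(c): forbidden (ΔS, ΔL, ΔJ).
(b)–(d): forbidden (parity, ΔS, ΔL, ΔJ).
(c)–(d): forbidden (ΔS, ΔL).
Allowed pairs: 0 of 6.

0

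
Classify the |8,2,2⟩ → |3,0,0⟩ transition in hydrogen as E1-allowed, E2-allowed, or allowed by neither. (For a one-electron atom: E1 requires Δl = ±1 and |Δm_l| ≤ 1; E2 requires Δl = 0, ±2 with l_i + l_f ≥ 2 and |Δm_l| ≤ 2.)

Δl = 0 − 2 = -2; l_i + l_f = 2.
Δm_l = -2.
E1 (Δl = ±1, |Δm_l| ≤ 1): not satisfied.
E2 (Δl = 0,±2, l_i+l_f ≥ 2, |Δm_l| ≤ 2): satisfied.

E2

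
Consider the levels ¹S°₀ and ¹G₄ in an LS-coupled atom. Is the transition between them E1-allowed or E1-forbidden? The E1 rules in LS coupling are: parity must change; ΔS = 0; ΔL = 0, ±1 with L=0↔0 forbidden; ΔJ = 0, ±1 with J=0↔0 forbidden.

Reading off the term symbols: S 0→0, L 0→4, J 0→4, parity odd→even.
Parity must change: odd → even — satisfied.
ΔS = 0: S: 0 → 0 — satisfied.
ΔL = 0, ±1 (not L=0↔0): L: 0 → 4, ΔL = +4 — violated.
ΔJ = 0, ±1 (not J=0↔0): J: 0 → 4, ΔJ = +4 — violated.
Rule(s) violated: ΔL, ΔJ.

forbidden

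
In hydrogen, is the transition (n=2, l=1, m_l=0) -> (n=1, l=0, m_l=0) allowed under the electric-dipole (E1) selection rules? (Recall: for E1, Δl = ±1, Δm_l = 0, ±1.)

allowed

Initial l = 1, final l = 0, so Δl = -1. E1 requires Δl = ±1: ok.
m_l: 0 → 0 (Δm_l = +0). |Δm_l| ≤ 1 ok.
All E1 selection rules are satisfied.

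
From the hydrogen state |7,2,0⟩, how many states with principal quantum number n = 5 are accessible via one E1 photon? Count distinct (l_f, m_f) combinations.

E1 requires Δl = ±1, so l_f ∈ {1, 3}; with 0 ≤ l_f ≤ n_f−1 = 4, the allowed l_f values are {1, 3}.
For l_f = 1: m_f ∈ {m_i−1, m_i, m_i+1} ∩ [−1, 1] = {-1, 0, 1} → 3 states.
For l_f = 3: m_f ∈ {m_i−1, m_i, m_i+1} ∩ [−3, 3] = {-1, 0, 1} → 3 states.
Total: 6.

6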